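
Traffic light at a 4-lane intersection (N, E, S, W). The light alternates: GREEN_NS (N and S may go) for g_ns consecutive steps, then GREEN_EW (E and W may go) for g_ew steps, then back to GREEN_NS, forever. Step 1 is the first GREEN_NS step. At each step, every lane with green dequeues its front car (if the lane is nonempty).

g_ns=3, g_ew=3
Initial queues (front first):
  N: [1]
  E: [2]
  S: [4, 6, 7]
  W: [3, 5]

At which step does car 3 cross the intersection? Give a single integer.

Step 1 [NS]: N:car1-GO,E:wait,S:car4-GO,W:wait | queues: N=0 E=1 S=2 W=2
Step 2 [NS]: N:empty,E:wait,S:car6-GO,W:wait | queues: N=0 E=1 S=1 W=2
Step 3 [NS]: N:empty,E:wait,S:car7-GO,W:wait | queues: N=0 E=1 S=0 W=2
Step 4 [EW]: N:wait,E:car2-GO,S:wait,W:car3-GO | queues: N=0 E=0 S=0 W=1
Step 5 [EW]: N:wait,E:empty,S:wait,W:car5-GO | queues: N=0 E=0 S=0 W=0
Car 3 crosses at step 4

4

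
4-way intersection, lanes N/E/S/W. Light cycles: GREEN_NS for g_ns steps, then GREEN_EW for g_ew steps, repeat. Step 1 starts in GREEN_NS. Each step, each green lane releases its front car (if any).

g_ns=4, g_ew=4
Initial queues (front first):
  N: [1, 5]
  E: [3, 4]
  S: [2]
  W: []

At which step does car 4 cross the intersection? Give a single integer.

Step 1 [NS]: N:car1-GO,E:wait,S:car2-GO,W:wait | queues: N=1 E=2 S=0 W=0
Step 2 [NS]: N:car5-GO,E:wait,S:empty,W:wait | queues: N=0 E=2 S=0 W=0
Step 3 [NS]: N:empty,E:wait,S:empty,W:wait | queues: N=0 E=2 S=0 W=0
Step 4 [NS]: N:empty,E:wait,S:empty,W:wait | queues: N=0 E=2 S=0 W=0
Step 5 [EW]: N:wait,E:car3-GO,S:wait,W:empty | queues: N=0 E=1 S=0 W=0
Step 6 [EW]: N:wait,E:car4-GO,S:wait,W:empty | queues: N=0 E=0 S=0 W=0
Car 4 crosses at step 6

6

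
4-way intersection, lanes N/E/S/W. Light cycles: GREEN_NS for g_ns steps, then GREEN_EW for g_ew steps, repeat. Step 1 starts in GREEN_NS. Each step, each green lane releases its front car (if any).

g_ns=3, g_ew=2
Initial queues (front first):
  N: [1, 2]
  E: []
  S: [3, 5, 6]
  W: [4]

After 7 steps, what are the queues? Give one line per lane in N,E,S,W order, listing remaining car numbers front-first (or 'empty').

Step 1 [NS]: N:car1-GO,E:wait,S:car3-GO,W:wait | queues: N=1 E=0 S=2 W=1
Step 2 [NS]: N:car2-GO,E:wait,S:car5-GO,W:wait | queues: N=0 E=0 S=1 W=1
Step 3 [NS]: N:empty,E:wait,S:car6-GO,W:wait | queues: N=0 E=0 S=0 W=1
Step 4 [EW]: N:wait,E:empty,S:wait,W:car4-GO | queues: N=0 E=0 S=0 W=0

N: empty
E: empty
S: empty
W: empty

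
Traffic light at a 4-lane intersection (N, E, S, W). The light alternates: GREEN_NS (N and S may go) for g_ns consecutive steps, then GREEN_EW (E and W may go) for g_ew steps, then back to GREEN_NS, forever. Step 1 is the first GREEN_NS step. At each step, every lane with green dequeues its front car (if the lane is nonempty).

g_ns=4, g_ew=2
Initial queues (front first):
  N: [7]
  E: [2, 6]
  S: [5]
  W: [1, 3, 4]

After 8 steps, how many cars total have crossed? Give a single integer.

Answer: 6

Derivation:
Step 1 [NS]: N:car7-GO,E:wait,S:car5-GO,W:wait | queues: N=0 E=2 S=0 W=3
Step 2 [NS]: N:empty,E:wait,S:empty,W:wait | queues: N=0 E=2 S=0 W=3
Step 3 [NS]: N:empty,E:wait,S:empty,W:wait | queues: N=0 E=2 S=0 W=3
Step 4 [NS]: N:empty,E:wait,S:empty,W:wait | queues: N=0 E=2 S=0 W=3
Step 5 [EW]: N:wait,E:car2-GO,S:wait,W:car1-GO | queues: N=0 E=1 S=0 W=2
Step 6 [EW]: N:wait,E:car6-GO,S:wait,W:car3-GO | queues: N=0 E=0 S=0 W=1
Step 7 [NS]: N:empty,E:wait,S:empty,W:wait | queues: N=0 E=0 S=0 W=1
Step 8 [NS]: N:empty,E:wait,S:empty,W:wait | queues: N=0 E=0 S=0 W=1
Cars crossed by step 8: 6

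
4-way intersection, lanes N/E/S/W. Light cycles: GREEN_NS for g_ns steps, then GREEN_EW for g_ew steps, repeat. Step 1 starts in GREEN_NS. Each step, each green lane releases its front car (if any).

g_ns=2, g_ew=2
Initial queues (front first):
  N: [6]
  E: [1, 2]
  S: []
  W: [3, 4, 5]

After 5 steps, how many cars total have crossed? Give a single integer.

Step 1 [NS]: N:car6-GO,E:wait,S:empty,W:wait | queues: N=0 E=2 S=0 W=3
Step 2 [NS]: N:empty,E:wait,S:empty,W:wait | queues: N=0 E=2 S=0 W=3
Step 3 [EW]: N:wait,E:car1-GO,S:wait,W:car3-GO | queues: N=0 E=1 S=0 W=2
Step 4 [EW]: N:wait,E:car2-GO,S:wait,W:car4-GO | queues: N=0 E=0 S=0 W=1
Step 5 [NS]: N:empty,E:wait,S:empty,W:wait | queues: N=0 E=0 S=0 W=1
Cars crossed by step 5: 5

Answer: 5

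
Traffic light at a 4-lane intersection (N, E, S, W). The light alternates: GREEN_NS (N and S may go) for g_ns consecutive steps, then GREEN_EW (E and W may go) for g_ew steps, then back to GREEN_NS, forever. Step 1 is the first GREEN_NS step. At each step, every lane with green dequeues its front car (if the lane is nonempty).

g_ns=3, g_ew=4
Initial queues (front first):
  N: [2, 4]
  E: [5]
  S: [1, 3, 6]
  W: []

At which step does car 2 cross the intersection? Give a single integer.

Step 1 [NS]: N:car2-GO,E:wait,S:car1-GO,W:wait | queues: N=1 E=1 S=2 W=0
Step 2 [NS]: N:car4-GO,E:wait,S:car3-GO,W:wait | queues: N=0 E=1 S=1 W=0
Step 3 [NS]: N:empty,E:wait,S:car6-GO,W:wait | queues: N=0 E=1 S=0 W=0
Step 4 [EW]: N:wait,E:car5-GO,S:wait,W:empty | queues: N=0 E=0 S=0 W=0
Car 2 crosses at step 1

1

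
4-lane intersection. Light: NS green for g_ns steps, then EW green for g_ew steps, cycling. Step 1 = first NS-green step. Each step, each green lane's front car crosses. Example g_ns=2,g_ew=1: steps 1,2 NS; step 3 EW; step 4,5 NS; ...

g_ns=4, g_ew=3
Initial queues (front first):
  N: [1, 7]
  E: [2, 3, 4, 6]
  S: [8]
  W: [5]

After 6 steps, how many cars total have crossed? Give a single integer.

Step 1 [NS]: N:car1-GO,E:wait,S:car8-GO,W:wait | queues: N=1 E=4 S=0 W=1
Step 2 [NS]: N:car7-GO,E:wait,S:empty,W:wait | queues: N=0 E=4 S=0 W=1
Step 3 [NS]: N:empty,E:wait,S:empty,W:wait | queues: N=0 E=4 S=0 W=1
Step 4 [NS]: N:empty,E:wait,S:empty,W:wait | queues: N=0 E=4 S=0 W=1
Step 5 [EW]: N:wait,E:car2-GO,S:wait,W:car5-GO | queues: N=0 E=3 S=0 W=0
Step 6 [EW]: N:wait,E:car3-GO,S:wait,W:empty | queues: N=0 E=2 S=0 W=0
Cars crossed by step 6: 6

Answer: 6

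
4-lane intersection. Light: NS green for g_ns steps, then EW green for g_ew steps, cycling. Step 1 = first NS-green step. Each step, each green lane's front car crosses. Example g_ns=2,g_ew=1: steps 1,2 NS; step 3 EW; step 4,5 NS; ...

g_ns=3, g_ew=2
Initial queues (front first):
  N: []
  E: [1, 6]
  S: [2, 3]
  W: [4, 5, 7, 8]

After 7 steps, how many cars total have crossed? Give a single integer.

Step 1 [NS]: N:empty,E:wait,S:car2-GO,W:wait | queues: N=0 E=2 S=1 W=4
Step 2 [NS]: N:empty,E:wait,S:car3-GO,W:wait | queues: N=0 E=2 S=0 W=4
Step 3 [NS]: N:empty,E:wait,S:empty,W:wait | queues: N=0 E=2 S=0 W=4
Step 4 [EW]: N:wait,E:car1-GO,S:wait,W:car4-GO | queues: N=0 E=1 S=0 W=3
Step 5 [EW]: N:wait,E:car6-GO,S:wait,W:car5-GO | queues: N=0 E=0 S=0 W=2
Step 6 [NS]: N:empty,E:wait,S:empty,W:wait | queues: N=0 E=0 S=0 W=2
Step 7 [NS]: N:empty,E:wait,S:empty,W:wait | queues: N=0 E=0 S=0 W=2
Cars crossed by step 7: 6

Answer: 6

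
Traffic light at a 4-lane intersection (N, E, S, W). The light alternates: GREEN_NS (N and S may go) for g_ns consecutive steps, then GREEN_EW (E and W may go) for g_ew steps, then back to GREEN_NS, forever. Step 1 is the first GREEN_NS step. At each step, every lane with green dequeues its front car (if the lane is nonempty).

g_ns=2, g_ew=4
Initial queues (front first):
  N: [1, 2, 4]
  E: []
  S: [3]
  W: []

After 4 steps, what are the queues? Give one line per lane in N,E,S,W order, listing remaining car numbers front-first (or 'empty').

Step 1 [NS]: N:car1-GO,E:wait,S:car3-GO,W:wait | queues: N=2 E=0 S=0 W=0
Step 2 [NS]: N:car2-GO,E:wait,S:empty,W:wait | queues: N=1 E=0 S=0 W=0
Step 3 [EW]: N:wait,E:empty,S:wait,W:empty | queues: N=1 E=0 S=0 W=0
Step 4 [EW]: N:wait,E:empty,S:wait,W:empty | queues: N=1 E=0 S=0 W=0

N: 4
E: empty
S: empty
W: empty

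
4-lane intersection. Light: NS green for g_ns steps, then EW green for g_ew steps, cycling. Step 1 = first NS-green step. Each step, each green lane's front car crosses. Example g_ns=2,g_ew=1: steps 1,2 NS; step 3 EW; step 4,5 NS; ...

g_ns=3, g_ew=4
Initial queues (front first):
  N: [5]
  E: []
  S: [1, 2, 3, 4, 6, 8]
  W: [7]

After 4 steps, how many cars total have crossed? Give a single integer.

Answer: 5

Derivation:
Step 1 [NS]: N:car5-GO,E:wait,S:car1-GO,W:wait | queues: N=0 E=0 S=5 W=1
Step 2 [NS]: N:empty,E:wait,S:car2-GO,W:wait | queues: N=0 E=0 S=4 W=1
Step 3 [NS]: N:empty,E:wait,S:car3-GO,W:wait | queues: N=0 E=0 S=3 W=1
Step 4 [EW]: N:wait,E:empty,S:wait,W:car7-GO | queues: N=0 E=0 S=3 W=0
Cars crossed by step 4: 5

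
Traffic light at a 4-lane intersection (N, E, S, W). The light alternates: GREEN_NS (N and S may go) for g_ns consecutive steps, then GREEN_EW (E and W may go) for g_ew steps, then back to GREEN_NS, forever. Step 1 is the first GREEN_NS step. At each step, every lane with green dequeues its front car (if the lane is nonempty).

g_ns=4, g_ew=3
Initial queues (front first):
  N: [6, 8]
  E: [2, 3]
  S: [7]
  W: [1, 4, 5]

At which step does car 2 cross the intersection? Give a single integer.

Step 1 [NS]: N:car6-GO,E:wait,S:car7-GO,W:wait | queues: N=1 E=2 S=0 W=3
Step 2 [NS]: N:car8-GO,E:wait,S:empty,W:wait | queues: N=0 E=2 S=0 W=3
Step 3 [NS]: N:empty,E:wait,S:empty,W:wait | queues: N=0 E=2 S=0 W=3
Step 4 [NS]: N:empty,E:wait,S:empty,W:wait | queues: N=0 E=2 S=0 W=3
Step 5 [EW]: N:wait,E:car2-GO,S:wait,W:car1-GO | queues: N=0 E=1 S=0 W=2
Step 6 [EW]: N:wait,E:car3-GO,S:wait,W:car4-GO | queues: N=0 E=0 S=0 W=1
Step 7 [EW]: N:wait,E:empty,S:wait,W:car5-GO | queues: N=0 E=0 S=0 W=0
Car 2 crosses at step 5

5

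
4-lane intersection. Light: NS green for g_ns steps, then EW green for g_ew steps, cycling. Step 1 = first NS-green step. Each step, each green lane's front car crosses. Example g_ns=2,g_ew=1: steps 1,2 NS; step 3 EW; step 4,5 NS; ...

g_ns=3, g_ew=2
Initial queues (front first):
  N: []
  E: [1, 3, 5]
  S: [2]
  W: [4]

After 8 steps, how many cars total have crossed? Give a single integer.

Answer: 4

Derivation:
Step 1 [NS]: N:empty,E:wait,S:car2-GO,W:wait | queues: N=0 E=3 S=0 W=1
Step 2 [NS]: N:empty,E:wait,S:empty,W:wait | queues: N=0 E=3 S=0 W=1
Step 3 [NS]: N:empty,E:wait,S:empty,W:wait | queues: N=0 E=3 S=0 W=1
Step 4 [EW]: N:wait,E:car1-GO,S:wait,W:car4-GO | queues: N=0 E=2 S=0 W=0
Step 5 [EW]: N:wait,E:car3-GO,S:wait,W:empty | queues: N=0 E=1 S=0 W=0
Step 6 [NS]: N:empty,E:wait,S:empty,W:wait | queues: N=0 E=1 S=0 W=0
Step 7 [NS]: N:empty,E:wait,S:empty,W:wait | queues: N=0 E=1 S=0 W=0
Step 8 [NS]: N:empty,E:wait,S:empty,W:wait | queues: N=0 E=1 S=0 W=0
Cars crossed by step 8: 4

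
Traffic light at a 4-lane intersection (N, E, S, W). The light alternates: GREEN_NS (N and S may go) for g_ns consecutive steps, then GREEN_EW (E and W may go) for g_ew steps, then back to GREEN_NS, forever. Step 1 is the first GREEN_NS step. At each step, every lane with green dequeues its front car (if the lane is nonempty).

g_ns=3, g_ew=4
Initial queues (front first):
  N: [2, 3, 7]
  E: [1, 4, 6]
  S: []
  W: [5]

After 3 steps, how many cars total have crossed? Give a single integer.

Answer: 3

Derivation:
Step 1 [NS]: N:car2-GO,E:wait,S:empty,W:wait | queues: N=2 E=3 S=0 W=1
Step 2 [NS]: N:car3-GO,E:wait,S:empty,W:wait | queues: N=1 E=3 S=0 W=1
Step 3 [NS]: N:car7-GO,E:wait,S:empty,W:wait | queues: N=0 E=3 S=0 W=1
Cars crossed by step 3: 3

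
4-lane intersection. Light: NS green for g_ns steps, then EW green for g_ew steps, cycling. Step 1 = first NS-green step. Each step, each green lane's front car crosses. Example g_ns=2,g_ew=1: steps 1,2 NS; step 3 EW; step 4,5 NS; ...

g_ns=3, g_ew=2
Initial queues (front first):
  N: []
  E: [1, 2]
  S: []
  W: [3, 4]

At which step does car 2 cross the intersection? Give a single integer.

Step 1 [NS]: N:empty,E:wait,S:empty,W:wait | queues: N=0 E=2 S=0 W=2
Step 2 [NS]: N:empty,E:wait,S:empty,W:wait | queues: N=0 E=2 S=0 W=2
Step 3 [NS]: N:empty,E:wait,S:empty,W:wait | queues: N=0 E=2 S=0 W=2
Step 4 [EW]: N:wait,E:car1-GO,S:wait,W:car3-GO | queues: N=0 E=1 S=0 W=1
Step 5 [EW]: N:wait,E:car2-GO,S:wait,W:car4-GO | queues: N=0 E=0 S=0 W=0
Car 2 crosses at step 5

5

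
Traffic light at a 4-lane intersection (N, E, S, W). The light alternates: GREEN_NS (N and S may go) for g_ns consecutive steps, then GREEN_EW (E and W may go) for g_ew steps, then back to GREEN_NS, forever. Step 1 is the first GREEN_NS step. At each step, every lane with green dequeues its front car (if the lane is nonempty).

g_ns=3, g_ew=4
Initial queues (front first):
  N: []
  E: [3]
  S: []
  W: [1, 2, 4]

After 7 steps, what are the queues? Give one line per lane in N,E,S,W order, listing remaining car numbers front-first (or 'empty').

Step 1 [NS]: N:empty,E:wait,S:empty,W:wait | queues: N=0 E=1 S=0 W=3
Step 2 [NS]: N:empty,E:wait,S:empty,W:wait | queues: N=0 E=1 S=0 W=3
Step 3 [NS]: N:empty,E:wait,S:empty,W:wait | queues: N=0 E=1 S=0 W=3
Step 4 [EW]: N:wait,E:car3-GO,S:wait,W:car1-GO | queues: N=0 E=0 S=0 W=2
Step 5 [EW]: N:wait,E:empty,S:wait,W:car2-GO | queues: N=0 E=0 S=0 W=1
Step 6 [EW]: N:wait,E:empty,S:wait,W:car4-GO | queues: N=0 E=0 S=0 W=0

N: empty
E: empty
S: empty
W: empty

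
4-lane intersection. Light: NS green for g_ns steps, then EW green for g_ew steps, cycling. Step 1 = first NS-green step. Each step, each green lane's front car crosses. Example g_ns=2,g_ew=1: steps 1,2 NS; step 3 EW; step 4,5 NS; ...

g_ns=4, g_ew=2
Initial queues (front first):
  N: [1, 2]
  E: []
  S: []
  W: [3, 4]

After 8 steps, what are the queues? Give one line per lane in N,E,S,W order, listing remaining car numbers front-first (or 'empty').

Step 1 [NS]: N:car1-GO,E:wait,S:empty,W:wait | queues: N=1 E=0 S=0 W=2
Step 2 [NS]: N:car2-GO,E:wait,S:empty,W:wait | queues: N=0 E=0 S=0 W=2
Step 3 [NS]: N:empty,E:wait,S:empty,W:wait | queues: N=0 E=0 S=0 W=2
Step 4 [NS]: N:empty,E:wait,S:empty,W:wait | queues: N=0 E=0 S=0 W=2
Step 5 [EW]: N:wait,E:empty,S:wait,W:car3-GO | queues: N=0 E=0 S=0 W=1
Step 6 [EW]: N:wait,E:empty,S:wait,W:car4-GO | queues: N=0 E=0 S=0 W=0

N: empty
E: empty
S: empty
W: empty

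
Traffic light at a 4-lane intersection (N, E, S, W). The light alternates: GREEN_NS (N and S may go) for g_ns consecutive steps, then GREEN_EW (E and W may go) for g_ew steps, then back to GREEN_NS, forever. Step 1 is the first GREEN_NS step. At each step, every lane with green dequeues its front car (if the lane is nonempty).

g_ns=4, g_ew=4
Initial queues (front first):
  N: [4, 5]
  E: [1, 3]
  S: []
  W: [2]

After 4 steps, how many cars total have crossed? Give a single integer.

Answer: 2

Derivation:
Step 1 [NS]: N:car4-GO,E:wait,S:empty,W:wait | queues: N=1 E=2 S=0 W=1
Step 2 [NS]: N:car5-GO,E:wait,S:empty,W:wait | queues: N=0 E=2 S=0 W=1
Step 3 [NS]: N:empty,E:wait,S:empty,W:wait | queues: N=0 E=2 S=0 W=1
Step 4 [NS]: N:empty,E:wait,S:empty,W:wait | queues: N=0 E=2 S=0 W=1
Cars crossed by step 4: 2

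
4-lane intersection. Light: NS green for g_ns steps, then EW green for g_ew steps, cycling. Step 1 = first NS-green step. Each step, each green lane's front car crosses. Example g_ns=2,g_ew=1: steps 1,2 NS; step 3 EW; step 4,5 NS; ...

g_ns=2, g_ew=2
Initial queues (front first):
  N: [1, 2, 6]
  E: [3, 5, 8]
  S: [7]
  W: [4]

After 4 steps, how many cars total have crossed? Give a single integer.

Answer: 6

Derivation:
Step 1 [NS]: N:car1-GO,E:wait,S:car7-GO,W:wait | queues: N=2 E=3 S=0 W=1
Step 2 [NS]: N:car2-GO,E:wait,S:empty,W:wait | queues: N=1 E=3 S=0 W=1
Step 3 [EW]: N:wait,E:car3-GO,S:wait,W:car4-GO | queues: N=1 E=2 S=0 W=0
Step 4 [EW]: N:wait,E:car5-GO,S:wait,W:empty | queues: N=1 E=1 S=0 W=0
Cars crossed by step 4: 6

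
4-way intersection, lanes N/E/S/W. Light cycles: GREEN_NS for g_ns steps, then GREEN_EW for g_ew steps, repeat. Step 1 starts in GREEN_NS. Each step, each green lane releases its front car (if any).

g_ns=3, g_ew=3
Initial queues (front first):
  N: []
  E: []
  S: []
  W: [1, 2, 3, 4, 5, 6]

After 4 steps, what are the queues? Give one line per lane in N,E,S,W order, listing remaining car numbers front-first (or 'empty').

Step 1 [NS]: N:empty,E:wait,S:empty,W:wait | queues: N=0 E=0 S=0 W=6
Step 2 [NS]: N:empty,E:wait,S:empty,W:wait | queues: N=0 E=0 S=0 W=6
Step 3 [NS]: N:empty,E:wait,S:empty,W:wait | queues: N=0 E=0 S=0 W=6
Step 4 [EW]: N:wait,E:empty,S:wait,W:car1-GO | queues: N=0 E=0 S=0 W=5

N: empty
E: empty
S: empty
W: 2 3 4 5 6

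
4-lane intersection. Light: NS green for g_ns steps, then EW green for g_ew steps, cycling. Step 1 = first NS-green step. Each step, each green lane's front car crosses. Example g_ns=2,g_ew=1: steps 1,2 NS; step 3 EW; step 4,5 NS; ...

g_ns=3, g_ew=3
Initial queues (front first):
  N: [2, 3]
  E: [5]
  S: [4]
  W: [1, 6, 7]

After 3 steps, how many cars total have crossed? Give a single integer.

Answer: 3

Derivation:
Step 1 [NS]: N:car2-GO,E:wait,S:car4-GO,W:wait | queues: N=1 E=1 S=0 W=3
Step 2 [NS]: N:car3-GO,E:wait,S:empty,W:wait | queues: N=0 E=1 S=0 W=3
Step 3 [NS]: N:empty,E:wait,S:empty,W:wait | queues: N=0 E=1 S=0 W=3
Cars crossed by step 3: 3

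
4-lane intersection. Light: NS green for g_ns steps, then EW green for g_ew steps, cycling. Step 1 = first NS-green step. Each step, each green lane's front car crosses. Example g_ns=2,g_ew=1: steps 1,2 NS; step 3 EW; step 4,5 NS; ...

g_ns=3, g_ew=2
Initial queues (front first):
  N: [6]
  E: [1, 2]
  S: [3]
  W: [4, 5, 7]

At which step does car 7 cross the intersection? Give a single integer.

Step 1 [NS]: N:car6-GO,E:wait,S:car3-GO,W:wait | queues: N=0 E=2 S=0 W=3
Step 2 [NS]: N:empty,E:wait,S:empty,W:wait | queues: N=0 E=2 S=0 W=3
Step 3 [NS]: N:empty,E:wait,S:empty,W:wait | queues: N=0 E=2 S=0 W=3
Step 4 [EW]: N:wait,E:car1-GO,S:wait,W:car4-GO | queues: N=0 E=1 S=0 W=2
Step 5 [EW]: N:wait,E:car2-GO,S:wait,W:car5-GO | queues: N=0 E=0 S=0 W=1
Step 6 [NS]: N:empty,E:wait,S:empty,W:wait | queues: N=0 E=0 S=0 W=1
Step 7 [NS]: N:empty,E:wait,S:empty,W:wait | queues: N=0 E=0 S=0 W=1
Step 8 [NS]: N:empty,E:wait,S:empty,W:wait | queues: N=0 E=0 S=0 W=1
Step 9 [EW]: N:wait,E:empty,S:wait,W:car7-GO | queues: N=0 E=0 S=0 W=0
Car 7 crosses at step 9

9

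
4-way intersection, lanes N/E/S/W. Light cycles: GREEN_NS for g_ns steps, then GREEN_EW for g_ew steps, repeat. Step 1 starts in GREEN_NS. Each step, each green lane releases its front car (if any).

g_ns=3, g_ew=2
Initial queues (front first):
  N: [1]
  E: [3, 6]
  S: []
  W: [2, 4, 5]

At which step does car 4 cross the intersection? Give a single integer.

Step 1 [NS]: N:car1-GO,E:wait,S:empty,W:wait | queues: N=0 E=2 S=0 W=3
Step 2 [NS]: N:empty,E:wait,S:empty,W:wait | queues: N=0 E=2 S=0 W=3
Step 3 [NS]: N:empty,E:wait,S:empty,W:wait | queues: N=0 E=2 S=0 W=3
Step 4 [EW]: N:wait,E:car3-GO,S:wait,W:car2-GO | queues: N=0 E=1 S=0 W=2
Step 5 [EW]: N:wait,E:car6-GO,S:wait,W:car4-GO | queues: N=0 E=0 S=0 W=1
Step 6 [NS]: N:empty,E:wait,S:empty,W:wait | queues: N=0 E=0 S=0 W=1
Step 7 [NS]: N:empty,E:wait,S:empty,W:wait | queues: N=0 E=0 S=0 W=1
Step 8 [NS]: N:empty,E:wait,S:empty,W:wait | queues: N=0 E=0 S=0 W=1
Step 9 [EW]: N:wait,E:empty,S:wait,W:car5-GO | queues: N=0 E=0 S=0 W=0
Car 4 crosses at step 5

5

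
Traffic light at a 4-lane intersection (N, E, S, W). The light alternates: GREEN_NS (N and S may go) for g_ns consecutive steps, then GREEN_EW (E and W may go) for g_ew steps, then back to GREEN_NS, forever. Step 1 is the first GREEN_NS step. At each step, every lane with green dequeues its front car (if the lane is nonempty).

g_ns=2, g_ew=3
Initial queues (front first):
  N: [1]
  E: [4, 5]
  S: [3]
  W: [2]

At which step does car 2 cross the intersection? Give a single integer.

Step 1 [NS]: N:car1-GO,E:wait,S:car3-GO,W:wait | queues: N=0 E=2 S=0 W=1
Step 2 [NS]: N:empty,E:wait,S:empty,W:wait | queues: N=0 E=2 S=0 W=1
Step 3 [EW]: N:wait,E:car4-GO,S:wait,W:car2-GO | queues: N=0 E=1 S=0 W=0
Step 4 [EW]: N:wait,E:car5-GO,S:wait,W:empty | queues: N=0 E=0 S=0 W=0
Car 2 crosses at step 3

3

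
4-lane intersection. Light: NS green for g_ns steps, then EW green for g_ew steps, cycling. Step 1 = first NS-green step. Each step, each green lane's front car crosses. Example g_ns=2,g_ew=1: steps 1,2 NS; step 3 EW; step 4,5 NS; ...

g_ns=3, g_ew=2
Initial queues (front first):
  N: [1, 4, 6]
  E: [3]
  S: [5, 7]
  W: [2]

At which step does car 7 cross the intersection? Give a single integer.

Step 1 [NS]: N:car1-GO,E:wait,S:car5-GO,W:wait | queues: N=2 E=1 S=1 W=1
Step 2 [NS]: N:car4-GO,E:wait,S:car7-GO,W:wait | queues: N=1 E=1 S=0 W=1
Step 3 [NS]: N:car6-GO,E:wait,S:empty,W:wait | queues: N=0 E=1 S=0 W=1
Step 4 [EW]: N:wait,E:car3-GO,S:wait,W:car2-GO | queues: N=0 E=0 S=0 W=0
Car 7 crosses at step 2

2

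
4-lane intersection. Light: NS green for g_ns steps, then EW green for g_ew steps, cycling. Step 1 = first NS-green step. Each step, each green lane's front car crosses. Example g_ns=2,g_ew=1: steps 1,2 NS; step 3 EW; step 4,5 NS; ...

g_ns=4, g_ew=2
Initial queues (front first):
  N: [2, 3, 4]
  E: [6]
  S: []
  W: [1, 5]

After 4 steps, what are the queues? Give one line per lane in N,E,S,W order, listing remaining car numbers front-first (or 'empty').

Step 1 [NS]: N:car2-GO,E:wait,S:empty,W:wait | queues: N=2 E=1 S=0 W=2
Step 2 [NS]: N:car3-GO,E:wait,S:empty,W:wait | queues: N=1 E=1 S=0 W=2
Step 3 [NS]: N:car4-GO,E:wait,S:empty,W:wait | queues: N=0 E=1 S=0 W=2
Step 4 [NS]: N:empty,E:wait,S:empty,W:wait | queues: N=0 E=1 S=0 W=2

N: empty
E: 6
S: empty
W: 1 5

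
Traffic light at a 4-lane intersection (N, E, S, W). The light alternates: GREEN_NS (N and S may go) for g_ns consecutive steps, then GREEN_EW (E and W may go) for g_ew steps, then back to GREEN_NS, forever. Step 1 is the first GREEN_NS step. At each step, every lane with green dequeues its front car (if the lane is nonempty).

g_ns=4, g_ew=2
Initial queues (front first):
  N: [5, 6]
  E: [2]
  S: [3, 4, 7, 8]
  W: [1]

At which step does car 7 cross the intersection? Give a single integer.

Step 1 [NS]: N:car5-GO,E:wait,S:car3-GO,W:wait | queues: N=1 E=1 S=3 W=1
Step 2 [NS]: N:car6-GO,E:wait,S:car4-GO,W:wait | queues: N=0 E=1 S=2 W=1
Step 3 [NS]: N:empty,E:wait,S:car7-GO,W:wait | queues: N=0 E=1 S=1 W=1
Step 4 [NS]: N:empty,E:wait,S:car8-GO,W:wait | queues: N=0 E=1 S=0 W=1
Step 5 [EW]: N:wait,E:car2-GO,S:wait,W:car1-GO | queues: N=0 E=0 S=0 W=0
Car 7 crosses at step 3

3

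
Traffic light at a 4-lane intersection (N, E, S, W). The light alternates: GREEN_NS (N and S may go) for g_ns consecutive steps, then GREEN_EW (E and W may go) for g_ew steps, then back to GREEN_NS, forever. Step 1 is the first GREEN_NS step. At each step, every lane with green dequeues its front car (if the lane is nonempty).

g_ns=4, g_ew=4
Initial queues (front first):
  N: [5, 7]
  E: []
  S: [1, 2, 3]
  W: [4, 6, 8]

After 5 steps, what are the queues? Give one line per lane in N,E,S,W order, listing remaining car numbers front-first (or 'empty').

Step 1 [NS]: N:car5-GO,E:wait,S:car1-GO,W:wait | queues: N=1 E=0 S=2 W=3
Step 2 [NS]: N:car7-GO,E:wait,S:car2-GO,W:wait | queues: N=0 E=0 S=1 W=3
Step 3 [NS]: N:empty,E:wait,S:car3-GO,W:wait | queues: N=0 E=0 S=0 W=3
Step 4 [NS]: N:empty,E:wait,S:empty,W:wait | queues: N=0 E=0 S=0 W=3
Step 5 [EW]: N:wait,E:empty,S:wait,W:car4-GO | queues: N=0 E=0 S=0 W=2

N: empty
E: empty
S: empty
W: 6 8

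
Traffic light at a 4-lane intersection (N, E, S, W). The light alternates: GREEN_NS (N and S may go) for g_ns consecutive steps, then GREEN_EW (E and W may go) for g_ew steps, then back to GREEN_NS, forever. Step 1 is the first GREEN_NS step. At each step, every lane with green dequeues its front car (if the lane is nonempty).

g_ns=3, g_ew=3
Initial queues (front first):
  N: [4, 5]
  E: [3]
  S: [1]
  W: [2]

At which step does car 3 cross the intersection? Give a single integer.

Step 1 [NS]: N:car4-GO,E:wait,S:car1-GO,W:wait | queues: N=1 E=1 S=0 W=1
Step 2 [NS]: N:car5-GO,E:wait,S:empty,W:wait | queues: N=0 E=1 S=0 W=1
Step 3 [NS]: N:empty,E:wait,S:empty,W:wait | queues: N=0 E=1 S=0 W=1
Step 4 [EW]: N:wait,E:car3-GO,S:wait,W:car2-GO | queues: N=0 E=0 S=0 W=0
Car 3 crosses at step 4

4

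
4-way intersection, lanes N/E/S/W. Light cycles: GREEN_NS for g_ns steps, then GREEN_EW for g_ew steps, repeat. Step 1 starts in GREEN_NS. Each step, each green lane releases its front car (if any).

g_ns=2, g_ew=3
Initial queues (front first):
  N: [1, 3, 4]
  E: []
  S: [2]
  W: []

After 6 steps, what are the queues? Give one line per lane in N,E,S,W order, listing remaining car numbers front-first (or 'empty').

Step 1 [NS]: N:car1-GO,E:wait,S:car2-GO,W:wait | queues: N=2 E=0 S=0 W=0
Step 2 [NS]: N:car3-GO,E:wait,S:empty,W:wait | queues: N=1 E=0 S=0 W=0
Step 3 [EW]: N:wait,E:empty,S:wait,W:empty | queues: N=1 E=0 S=0 W=0
Step 4 [EW]: N:wait,E:empty,S:wait,W:empty | queues: N=1 E=0 S=0 W=0
Step 5 [EW]: N:wait,E:empty,S:wait,W:empty | queues: N=1 E=0 S=0 W=0
Step 6 [NS]: N:car4-GO,E:wait,S:empty,W:wait | queues: N=0 E=0 S=0 W=0

N: empty
E: empty
S: empty
W: empty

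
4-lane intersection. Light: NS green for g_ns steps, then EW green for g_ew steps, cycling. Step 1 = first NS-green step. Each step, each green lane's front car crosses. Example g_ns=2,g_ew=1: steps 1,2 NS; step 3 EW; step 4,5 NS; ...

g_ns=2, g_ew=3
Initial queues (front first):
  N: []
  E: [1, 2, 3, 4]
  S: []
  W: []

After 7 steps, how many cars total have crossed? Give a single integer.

Step 1 [NS]: N:empty,E:wait,S:empty,W:wait | queues: N=0 E=4 S=0 W=0
Step 2 [NS]: N:empty,E:wait,S:empty,W:wait | queues: N=0 E=4 S=0 W=0
Step 3 [EW]: N:wait,E:car1-GO,S:wait,W:empty | queues: N=0 E=3 S=0 W=0
Step 4 [EW]: N:wait,E:car2-GO,S:wait,W:empty | queues: N=0 E=2 S=0 W=0
Step 5 [EW]: N:wait,E:car3-GO,S:wait,W:empty | queues: N=0 E=1 S=0 W=0
Step 6 [NS]: N:empty,E:wait,S:empty,W:wait | queues: N=0 E=1 S=0 W=0
Step 7 [NS]: N:empty,E:wait,S:empty,W:wait | queues: N=0 E=1 S=0 W=0
Cars crossed by step 7: 3

Answer: 3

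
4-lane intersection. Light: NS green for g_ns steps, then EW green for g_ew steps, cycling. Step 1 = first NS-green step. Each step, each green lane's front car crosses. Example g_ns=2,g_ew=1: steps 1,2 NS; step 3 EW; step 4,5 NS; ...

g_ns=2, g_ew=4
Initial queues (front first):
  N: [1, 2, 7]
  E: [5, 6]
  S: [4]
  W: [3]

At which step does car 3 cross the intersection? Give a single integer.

Step 1 [NS]: N:car1-GO,E:wait,S:car4-GO,W:wait | queues: N=2 E=2 S=0 W=1
Step 2 [NS]: N:car2-GO,E:wait,S:empty,W:wait | queues: N=1 E=2 S=0 W=1
Step 3 [EW]: N:wait,E:car5-GO,S:wait,W:car3-GO | queues: N=1 E=1 S=0 W=0
Step 4 [EW]: N:wait,E:car6-GO,S:wait,W:empty | queues: N=1 E=0 S=0 W=0
Step 5 [EW]: N:wait,E:empty,S:wait,W:empty | queues: N=1 E=0 S=0 W=0
Step 6 [EW]: N:wait,E:empty,S:wait,W:empty | queues: N=1 E=0 S=0 W=0
Step 7 [NS]: N:car7-GO,E:wait,S:empty,W:wait | queues: N=0 E=0 S=0 W=0
Car 3 crosses at step 3

3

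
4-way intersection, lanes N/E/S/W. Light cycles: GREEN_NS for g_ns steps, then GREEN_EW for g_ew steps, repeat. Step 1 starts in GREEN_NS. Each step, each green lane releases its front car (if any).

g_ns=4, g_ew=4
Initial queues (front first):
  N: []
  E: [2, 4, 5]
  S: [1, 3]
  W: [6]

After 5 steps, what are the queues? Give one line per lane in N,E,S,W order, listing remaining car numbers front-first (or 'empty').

Step 1 [NS]: N:empty,E:wait,S:car1-GO,W:wait | queues: N=0 E=3 S=1 W=1
Step 2 [NS]: N:empty,E:wait,S:car3-GO,W:wait | queues: N=0 E=3 S=0 W=1
Step 3 [NS]: N:empty,E:wait,S:empty,W:wait | queues: N=0 E=3 S=0 W=1
Step 4 [NS]: N:empty,E:wait,S:empty,W:wait | queues: N=0 E=3 S=0 W=1
Step 5 [EW]: N:wait,E:car2-GO,S:wait,W:car6-GO | queues: N=0 E=2 S=0 W=0

N: empty
E: 4 5
S: empty
W: empty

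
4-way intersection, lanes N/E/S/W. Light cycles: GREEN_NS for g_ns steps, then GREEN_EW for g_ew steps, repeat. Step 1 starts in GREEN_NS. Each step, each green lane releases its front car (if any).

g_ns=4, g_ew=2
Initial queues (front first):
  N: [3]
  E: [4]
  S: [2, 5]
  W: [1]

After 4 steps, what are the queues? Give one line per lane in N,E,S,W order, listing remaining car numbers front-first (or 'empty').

Step 1 [NS]: N:car3-GO,E:wait,S:car2-GO,W:wait | queues: N=0 E=1 S=1 W=1
Step 2 [NS]: N:empty,E:wait,S:car5-GO,W:wait | queues: N=0 E=1 S=0 W=1
Step 3 [NS]: N:empty,E:wait,S:empty,W:wait | queues: N=0 E=1 S=0 W=1
Step 4 [NS]: N:empty,E:wait,S:empty,W:wait | queues: N=0 E=1 S=0 W=1

N: empty
E: 4
S: empty
W: 1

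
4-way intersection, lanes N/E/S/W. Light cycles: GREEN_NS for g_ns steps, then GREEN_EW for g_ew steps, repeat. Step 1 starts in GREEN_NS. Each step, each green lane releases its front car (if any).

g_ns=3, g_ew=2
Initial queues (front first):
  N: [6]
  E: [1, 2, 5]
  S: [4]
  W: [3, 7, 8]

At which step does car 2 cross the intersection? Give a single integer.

Step 1 [NS]: N:car6-GO,E:wait,S:car4-GO,W:wait | queues: N=0 E=3 S=0 W=3
Step 2 [NS]: N:empty,E:wait,S:empty,W:wait | queues: N=0 E=3 S=0 W=3
Step 3 [NS]: N:empty,E:wait,S:empty,W:wait | queues: N=0 E=3 S=0 W=3
Step 4 [EW]: N:wait,E:car1-GO,S:wait,W:car3-GO | queues: N=0 E=2 S=0 W=2
Step 5 [EW]: N:wait,E:car2-GO,S:wait,W:car7-GO | queues: N=0 E=1 S=0 W=1
Step 6 [NS]: N:empty,E:wait,S:empty,W:wait | queues: N=0 E=1 S=0 W=1
Step 7 [NS]: N:empty,E:wait,S:empty,W:wait | queues: N=0 E=1 S=0 W=1
Step 8 [NS]: N:empty,E:wait,S:empty,W:wait | queues: N=0 E=1 S=0 W=1
Step 9 [EW]: N:wait,E:car5-GO,S:wait,W:car8-GO | queues: N=0 E=0 S=0 W=0
Car 2 crosses at step 5

5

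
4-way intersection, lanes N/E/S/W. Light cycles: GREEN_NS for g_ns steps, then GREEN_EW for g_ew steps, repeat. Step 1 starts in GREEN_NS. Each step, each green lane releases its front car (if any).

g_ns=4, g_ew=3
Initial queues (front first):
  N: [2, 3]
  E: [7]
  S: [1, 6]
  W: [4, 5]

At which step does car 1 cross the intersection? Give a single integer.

Step 1 [NS]: N:car2-GO,E:wait,S:car1-GO,W:wait | queues: N=1 E=1 S=1 W=2
Step 2 [NS]: N:car3-GO,E:wait,S:car6-GO,W:wait | queues: N=0 E=1 S=0 W=2
Step 3 [NS]: N:empty,E:wait,S:empty,W:wait | queues: N=0 E=1 S=0 W=2
Step 4 [NS]: N:empty,E:wait,S:empty,W:wait | queues: N=0 E=1 S=0 W=2
Step 5 [EW]: N:wait,E:car7-GO,S:wait,W:car4-GO | queues: N=0 E=0 S=0 W=1
Step 6 [EW]: N:wait,E:empty,S:wait,W:car5-GO | queues: N=0 E=0 S=0 W=0
Car 1 crosses at step 1

1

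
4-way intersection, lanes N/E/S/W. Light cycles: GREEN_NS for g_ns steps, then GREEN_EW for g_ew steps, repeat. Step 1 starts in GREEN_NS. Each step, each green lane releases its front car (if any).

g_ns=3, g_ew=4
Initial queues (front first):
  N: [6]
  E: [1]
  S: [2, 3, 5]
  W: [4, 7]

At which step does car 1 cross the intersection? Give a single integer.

Step 1 [NS]: N:car6-GO,E:wait,S:car2-GO,W:wait | queues: N=0 E=1 S=2 W=2
Step 2 [NS]: N:empty,E:wait,S:car3-GO,W:wait | queues: N=0 E=1 S=1 W=2
Step 3 [NS]: N:empty,E:wait,S:car5-GO,W:wait | queues: N=0 E=1 S=0 W=2
Step 4 [EW]: N:wait,E:car1-GO,S:wait,W:car4-GO | queues: N=0 E=0 S=0 W=1
Step 5 [EW]: N:wait,E:empty,S:wait,W:car7-GO | queues: N=0 E=0 S=0 W=0
Car 1 crosses at step 4

4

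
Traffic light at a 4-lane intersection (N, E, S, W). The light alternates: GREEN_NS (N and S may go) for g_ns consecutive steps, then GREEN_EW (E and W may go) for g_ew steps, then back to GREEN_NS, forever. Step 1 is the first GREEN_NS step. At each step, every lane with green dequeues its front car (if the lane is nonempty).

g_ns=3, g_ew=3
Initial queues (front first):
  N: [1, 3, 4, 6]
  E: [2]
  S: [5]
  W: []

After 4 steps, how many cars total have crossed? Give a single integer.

Answer: 5

Derivation:
Step 1 [NS]: N:car1-GO,E:wait,S:car5-GO,W:wait | queues: N=3 E=1 S=0 W=0
Step 2 [NS]: N:car3-GO,E:wait,S:empty,W:wait | queues: N=2 E=1 S=0 W=0
Step 3 [NS]: N:car4-GO,E:wait,S:empty,W:wait | queues: N=1 E=1 S=0 W=0
Step 4 [EW]: N:wait,E:car2-GO,S:wait,W:empty | queues: N=1 E=0 S=0 W=0
Cars crossed by step 4: 5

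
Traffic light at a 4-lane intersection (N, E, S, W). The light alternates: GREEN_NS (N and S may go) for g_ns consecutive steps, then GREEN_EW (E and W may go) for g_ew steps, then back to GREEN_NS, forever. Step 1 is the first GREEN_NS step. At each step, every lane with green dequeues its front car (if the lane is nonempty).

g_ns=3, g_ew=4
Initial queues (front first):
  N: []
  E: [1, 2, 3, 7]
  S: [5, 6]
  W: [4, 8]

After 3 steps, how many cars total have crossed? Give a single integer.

Step 1 [NS]: N:empty,E:wait,S:car5-GO,W:wait | queues: N=0 E=4 S=1 W=2
Step 2 [NS]: N:empty,E:wait,S:car6-GO,W:wait | queues: N=0 E=4 S=0 W=2
Step 3 [NS]: N:empty,E:wait,S:empty,W:wait | queues: N=0 E=4 S=0 W=2
Cars crossed by step 3: 2

Answer: 2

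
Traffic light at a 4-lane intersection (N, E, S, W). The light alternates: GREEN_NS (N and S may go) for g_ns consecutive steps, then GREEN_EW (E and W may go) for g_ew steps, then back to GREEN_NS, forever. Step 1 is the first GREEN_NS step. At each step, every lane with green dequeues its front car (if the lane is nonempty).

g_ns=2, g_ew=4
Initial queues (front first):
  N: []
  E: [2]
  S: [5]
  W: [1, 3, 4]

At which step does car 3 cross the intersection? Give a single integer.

Step 1 [NS]: N:empty,E:wait,S:car5-GO,W:wait | queues: N=0 E=1 S=0 W=3
Step 2 [NS]: N:empty,E:wait,S:empty,W:wait | queues: N=0 E=1 S=0 W=3
Step 3 [EW]: N:wait,E:car2-GO,S:wait,W:car1-GO | queues: N=0 E=0 S=0 W=2
Step 4 [EW]: N:wait,E:empty,S:wait,W:car3-GO | queues: N=0 E=0 S=0 W=1
Step 5 [EW]: N:wait,E:empty,S:wait,W:car4-GO | queues: N=0 E=0 S=0 W=0
Car 3 crosses at step 4

4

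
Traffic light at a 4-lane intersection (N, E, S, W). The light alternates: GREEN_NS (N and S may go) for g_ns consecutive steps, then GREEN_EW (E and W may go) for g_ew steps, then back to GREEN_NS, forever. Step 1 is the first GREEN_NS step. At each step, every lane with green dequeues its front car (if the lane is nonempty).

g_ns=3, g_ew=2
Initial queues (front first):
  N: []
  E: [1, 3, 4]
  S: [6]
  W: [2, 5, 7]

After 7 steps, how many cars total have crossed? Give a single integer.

Step 1 [NS]: N:empty,E:wait,S:car6-GO,W:wait | queues: N=0 E=3 S=0 W=3
Step 2 [NS]: N:empty,E:wait,S:empty,W:wait | queues: N=0 E=3 S=0 W=3
Step 3 [NS]: N:empty,E:wait,S:empty,W:wait | queues: N=0 E=3 S=0 W=3
Step 4 [EW]: N:wait,E:car1-GO,S:wait,W:car2-GO | queues: N=0 E=2 S=0 W=2
Step 5 [EW]: N:wait,E:car3-GO,S:wait,W:car5-GO | queues: N=0 E=1 S=0 W=1
Step 6 [NS]: N:empty,E:wait,S:empty,W:wait | queues: N=0 E=1 S=0 W=1
Step 7 [NS]: N:empty,E:wait,S:empty,W:wait | queues: N=0 E=1 S=0 W=1
Cars crossed by step 7: 5

Answer: 5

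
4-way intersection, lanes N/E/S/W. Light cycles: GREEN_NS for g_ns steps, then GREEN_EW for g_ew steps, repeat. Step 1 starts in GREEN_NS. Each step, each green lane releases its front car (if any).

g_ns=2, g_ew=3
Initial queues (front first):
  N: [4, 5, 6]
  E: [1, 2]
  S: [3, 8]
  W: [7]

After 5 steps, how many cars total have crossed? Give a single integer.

Step 1 [NS]: N:car4-GO,E:wait,S:car3-GO,W:wait | queues: N=2 E=2 S=1 W=1
Step 2 [NS]: N:car5-GO,E:wait,S:car8-GO,W:wait | queues: N=1 E=2 S=0 W=1
Step 3 [EW]: N:wait,E:car1-GO,S:wait,W:car7-GO | queues: N=1 E=1 S=0 W=0
Step 4 [EW]: N:wait,E:car2-GO,S:wait,W:empty | queues: N=1 E=0 S=0 W=0
Step 5 [EW]: N:wait,E:empty,S:wait,W:empty | queues: N=1 E=0 S=0 W=0
Cars crossed by step 5: 7

Answer: 7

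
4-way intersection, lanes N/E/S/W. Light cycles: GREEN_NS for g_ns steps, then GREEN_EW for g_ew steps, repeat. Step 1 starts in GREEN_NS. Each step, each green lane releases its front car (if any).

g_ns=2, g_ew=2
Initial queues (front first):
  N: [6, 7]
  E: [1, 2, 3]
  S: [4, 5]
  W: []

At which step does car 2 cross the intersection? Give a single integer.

Step 1 [NS]: N:car6-GO,E:wait,S:car4-GO,W:wait | queues: N=1 E=3 S=1 W=0
Step 2 [NS]: N:car7-GO,E:wait,S:car5-GO,W:wait | queues: N=0 E=3 S=0 W=0
Step 3 [EW]: N:wait,E:car1-GO,S:wait,W:empty | queues: N=0 E=2 S=0 W=0
Step 4 [EW]: N:wait,E:car2-GO,S:wait,W:empty | queues: N=0 E=1 S=0 W=0
Step 5 [NS]: N:empty,E:wait,S:empty,W:wait | queues: N=0 E=1 S=0 W=0
Step 6 [NS]: N:empty,E:wait,S:empty,W:wait | queues: N=0 E=1 S=0 W=0
Step 7 [EW]: N:wait,E:car3-GO,S:wait,W:empty | queues: N=0 E=0 S=0 W=0
Car 2 crosses at step 4

4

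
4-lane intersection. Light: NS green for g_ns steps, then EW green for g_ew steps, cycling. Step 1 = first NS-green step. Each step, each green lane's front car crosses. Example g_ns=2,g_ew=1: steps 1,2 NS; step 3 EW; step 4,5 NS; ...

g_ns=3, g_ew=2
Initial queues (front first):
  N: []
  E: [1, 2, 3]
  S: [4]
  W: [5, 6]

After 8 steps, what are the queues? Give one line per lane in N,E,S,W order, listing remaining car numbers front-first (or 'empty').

Step 1 [NS]: N:empty,E:wait,S:car4-GO,W:wait | queues: N=0 E=3 S=0 W=2
Step 2 [NS]: N:empty,E:wait,S:empty,W:wait | queues: N=0 E=3 S=0 W=2
Step 3 [NS]: N:empty,E:wait,S:empty,W:wait | queues: N=0 E=3 S=0 W=2
Step 4 [EW]: N:wait,E:car1-GO,S:wait,W:car5-GO | queues: N=0 E=2 S=0 W=1
Step 5 [EW]: N:wait,E:car2-GO,S:wait,W:car6-GO | queues: N=0 E=1 S=0 W=0
Step 6 [NS]: N:empty,E:wait,S:empty,W:wait | queues: N=0 E=1 S=0 W=0
Step 7 [NS]: N:empty,E:wait,S:empty,W:wait | queues: N=0 E=1 S=0 W=0
Step 8 [NS]: N:empty,E:wait,S:empty,W:wait | queues: N=0 E=1 S=0 W=0

N: empty
E: 3
S: empty
W: empty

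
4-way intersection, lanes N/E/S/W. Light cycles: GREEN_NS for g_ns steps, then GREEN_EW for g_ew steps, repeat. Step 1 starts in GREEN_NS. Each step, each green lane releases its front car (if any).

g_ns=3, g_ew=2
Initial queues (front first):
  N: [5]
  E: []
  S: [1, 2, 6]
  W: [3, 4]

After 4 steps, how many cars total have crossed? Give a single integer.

Answer: 5

Derivation:
Step 1 [NS]: N:car5-GO,E:wait,S:car1-GO,W:wait | queues: N=0 E=0 S=2 W=2
Step 2 [NS]: N:empty,E:wait,S:car2-GO,W:wait | queues: N=0 E=0 S=1 W=2
Step 3 [NS]: N:empty,E:wait,S:car6-GO,W:wait | queues: N=0 E=0 S=0 W=2
Step 4 [EW]: N:wait,E:empty,S:wait,W:car3-GO | queues: N=0 E=0 S=0 W=1
Cars crossed by step 4: 5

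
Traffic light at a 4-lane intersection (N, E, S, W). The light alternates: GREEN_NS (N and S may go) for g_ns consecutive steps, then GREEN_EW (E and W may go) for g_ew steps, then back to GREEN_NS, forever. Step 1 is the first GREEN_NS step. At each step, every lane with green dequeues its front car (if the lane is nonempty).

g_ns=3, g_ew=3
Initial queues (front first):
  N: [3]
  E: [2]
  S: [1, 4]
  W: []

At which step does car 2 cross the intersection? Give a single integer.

Step 1 [NS]: N:car3-GO,E:wait,S:car1-GO,W:wait | queues: N=0 E=1 S=1 W=0
Step 2 [NS]: N:empty,E:wait,S:car4-GO,W:wait | queues: N=0 E=1 S=0 W=0
Step 3 [NS]: N:empty,E:wait,S:empty,W:wait | queues: N=0 E=1 S=0 W=0
Step 4 [EW]: N:wait,E:car2-GO,S:wait,W:empty | queues: N=0 E=0 S=0 W=0
Car 2 crosses at step 4

4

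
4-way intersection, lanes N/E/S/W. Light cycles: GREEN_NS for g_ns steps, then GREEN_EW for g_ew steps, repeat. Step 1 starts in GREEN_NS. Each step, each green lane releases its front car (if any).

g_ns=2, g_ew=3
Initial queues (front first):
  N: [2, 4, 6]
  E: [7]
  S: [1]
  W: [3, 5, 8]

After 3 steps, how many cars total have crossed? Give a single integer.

Step 1 [NS]: N:car2-GO,E:wait,S:car1-GO,W:wait | queues: N=2 E=1 S=0 W=3
Step 2 [NS]: N:car4-GO,E:wait,S:empty,W:wait | queues: N=1 E=1 S=0 W=3
Step 3 [EW]: N:wait,E:car7-GO,S:wait,W:car3-GO | queues: N=1 E=0 S=0 W=2
Cars crossed by step 3: 5

Answer: 5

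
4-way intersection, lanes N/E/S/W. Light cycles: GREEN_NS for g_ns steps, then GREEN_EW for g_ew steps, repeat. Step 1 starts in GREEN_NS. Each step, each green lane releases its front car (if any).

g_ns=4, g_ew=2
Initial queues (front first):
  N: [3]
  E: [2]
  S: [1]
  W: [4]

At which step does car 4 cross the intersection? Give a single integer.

Step 1 [NS]: N:car3-GO,E:wait,S:car1-GO,W:wait | queues: N=0 E=1 S=0 W=1
Step 2 [NS]: N:empty,E:wait,S:empty,W:wait | queues: N=0 E=1 S=0 W=1
Step 3 [NS]: N:empty,E:wait,S:empty,W:wait | queues: N=0 E=1 S=0 W=1
Step 4 [NS]: N:empty,E:wait,S:empty,W:wait | queues: N=0 E=1 S=0 W=1
Step 5 [EW]: N:wait,E:car2-GO,S:wait,W:car4-GO | queues: N=0 E=0 S=0 W=0
Car 4 crosses at step 5

5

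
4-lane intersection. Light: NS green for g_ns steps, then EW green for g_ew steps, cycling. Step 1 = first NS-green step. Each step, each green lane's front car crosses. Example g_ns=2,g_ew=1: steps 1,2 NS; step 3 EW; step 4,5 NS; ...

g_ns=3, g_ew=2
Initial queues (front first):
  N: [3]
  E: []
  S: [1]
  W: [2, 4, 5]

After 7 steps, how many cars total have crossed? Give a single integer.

Answer: 4

Derivation:
Step 1 [NS]: N:car3-GO,E:wait,S:car1-GO,W:wait | queues: N=0 E=0 S=0 W=3
Step 2 [NS]: N:empty,E:wait,S:empty,W:wait | queues: N=0 E=0 S=0 W=3
Step 3 [NS]: N:empty,E:wait,S:empty,W:wait | queues: N=0 E=0 S=0 W=3
Step 4 [EW]: N:wait,E:empty,S:wait,W:car2-GO | queues: N=0 E=0 S=0 W=2
Step 5 [EW]: N:wait,E:empty,S:wait,W:car4-GO | queues: N=0 E=0 S=0 W=1
Step 6 [NS]: N:empty,E:wait,S:empty,W:wait | queues: N=0 E=0 S=0 W=1
Step 7 [NS]: N:empty,E:wait,S:empty,W:wait | queues: N=0 E=0 S=0 W=1
Cars crossed by step 7: 4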